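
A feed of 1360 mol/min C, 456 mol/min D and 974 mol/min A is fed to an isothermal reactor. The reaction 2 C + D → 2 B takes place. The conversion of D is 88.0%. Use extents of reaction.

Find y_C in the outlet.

D reacted = 0.88 × 456 = 401.3 mol/min; ν_D = −1, so ξ = 401.3/1 = 401.3 mol/min.
Outlet amounts (n = n₀ + ν ξ):
  C: 1360 − 2(401.3) = 557.4
  D: 456 − 1(401.3) = 54.72
  B: 0 + 2(401.3) = 802.6
  A: 974 (inert)
Total out = 2389 mol/min; y_C = 557.4 / 2389 = 0.2334.

0.233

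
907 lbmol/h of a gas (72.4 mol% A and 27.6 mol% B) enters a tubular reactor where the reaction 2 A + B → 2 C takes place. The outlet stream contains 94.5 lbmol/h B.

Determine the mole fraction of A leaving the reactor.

0.459

For B: n = n₀ − 1ξ → 94.5 = 250.3 − 1ξ, giving ξ = 155.8 lbmol/h.
Outlet amounts (n = n₀ + ν ξ):
  A: 656.7 − 2(155.8) = 345
  B: 250.3 − 1(155.8) = 94.5
  C: 0 + 2(155.8) = 311.7
Total out = 751.2 lbmol/h; y_A = 345 / 751.2 = 0.4593.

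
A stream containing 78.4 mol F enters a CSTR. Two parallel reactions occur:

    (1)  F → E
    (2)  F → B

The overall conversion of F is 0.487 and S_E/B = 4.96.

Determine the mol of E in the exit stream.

31.8 mol

Conversion of F: F consumed = 0.487 × 78.4 = 38.18 mol = 1ξ₁ + 1ξ₂.
Selectivity: 1ξ₁ / (1ξ₂) = 4.96 → ξ₁ = 4.96 ξ₂.
Substitute: (1·4.96 + 1) ξ₂ = 38.18 → ξ₂ = 6.406 mol, ξ₁ = 31.77 mol.
Outlet amounts (n = n₀ + Σ ν·ξ):
  F: 78.4 − 1(31.77) − 1(6.406) = 40.22
  E: 0 + 1(31.77) = 31.77
  B: 0 + 1(6.406) = 6.406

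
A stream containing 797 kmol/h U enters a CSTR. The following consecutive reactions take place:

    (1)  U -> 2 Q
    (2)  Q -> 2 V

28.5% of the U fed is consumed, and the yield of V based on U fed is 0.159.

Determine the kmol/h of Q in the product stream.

Conversion of U: U consumed = 1ξ₁ = 0.285 × 797 → ξ₁ = 227.1 kmol/h.
Yield of V: 2ξ₂ / 797 = 0.159 → ξ₂ = 63.36 kmol/h.
Outlet amounts (n = n₀ + Σ ν·ξ):
  U: 797 − 1(227.1) = 569.9
  Q: 0 + 2(227.1) − 1(63.36) = 390.9
  V: 0 + 2(63.36) = 126.7

391 kmol/h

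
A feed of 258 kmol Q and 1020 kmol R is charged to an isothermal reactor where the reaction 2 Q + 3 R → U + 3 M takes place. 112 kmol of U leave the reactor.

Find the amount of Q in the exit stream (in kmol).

For U: n = n₀ + 1ξ → 112 = 0 + 1ξ, giving ξ = 112 kmol.
Outlet amounts (n = n₀ + ν ξ):
  Q: 258 − 2(112) = 34
  R: 1020 − 3(112) = 684
  U: 0 + 1(112) = 112
  M: 0 + 3(112) = 336

34 kmol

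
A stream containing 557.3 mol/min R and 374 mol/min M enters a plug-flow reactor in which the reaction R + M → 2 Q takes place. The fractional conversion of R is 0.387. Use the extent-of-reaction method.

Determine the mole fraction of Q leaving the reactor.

0.463

R reacted = 0.387 × 557.3 = 215.7 mol/min; ν_R = −1, so ξ = 215.7/1 = 215.7 mol/min.
Outlet amounts (n = n₀ + ν ξ):
  R: 557.3 − 1(215.7) = 341.6
  M: 374 − 1(215.7) = 158.3
  Q: 0 + 2(215.7) = 431.4
Total out = 931.3 mol/min; y_Q = 431.4 / 931.3 = 0.4632.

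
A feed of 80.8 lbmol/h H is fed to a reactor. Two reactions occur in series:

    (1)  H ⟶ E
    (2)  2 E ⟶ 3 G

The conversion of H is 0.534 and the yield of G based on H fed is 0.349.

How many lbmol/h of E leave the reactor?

24.3 lbmol/h

Conversion of H: H consumed = 1ξ₁ = 0.534 × 80.8 → ξ₁ = 43.15 lbmol/h.
Yield of G: 3ξ₂ / 80.8 = 0.349 → ξ₂ = 9.4 lbmol/h.
Outlet amounts (n = n₀ + Σ ν·ξ):
  H: 80.8 − 1(43.15) = 37.65
  E: 0 + 1(43.15) − 2(9.4) = 24.35
  G: 0 + 3(9.4) = 28.2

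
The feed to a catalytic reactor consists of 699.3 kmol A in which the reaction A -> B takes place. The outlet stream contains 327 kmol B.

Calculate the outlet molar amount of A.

372 kmol

For B: n = n₀ + 1ξ → 327 = 0 + 1ξ, giving ξ = 327 kmol.
Outlet amounts (n = n₀ + ν ξ):
  A: 699.3 − 1(327) = 372.3
  B: 0 + 1(327) = 327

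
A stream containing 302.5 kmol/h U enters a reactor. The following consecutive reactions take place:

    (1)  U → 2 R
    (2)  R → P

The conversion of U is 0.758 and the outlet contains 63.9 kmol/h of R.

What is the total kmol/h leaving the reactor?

532 kmol/h

Conversion of U: U consumed = 1ξ₁ = 0.758 × 302.5 → ξ₁ = 229.3 kmol/h.
R balance: n_R = 0 + 2ξ₁ − 1ξ₂ = 63.9 → ξ₂ = (2·229.3 − 63.9)/1 = 394.7 kmol/h.
Outlet amounts (n = n₀ + Σ ν·ξ):
  U: 302.5 − 1(229.3) = 73.2
  R: 0 + 2(229.3) − 1(394.7) = 63.9
  P: 0 + 1(394.7) = 394.7
Total out = 73.2 + 63.9 + 394.7 = 531.8 kmol/h.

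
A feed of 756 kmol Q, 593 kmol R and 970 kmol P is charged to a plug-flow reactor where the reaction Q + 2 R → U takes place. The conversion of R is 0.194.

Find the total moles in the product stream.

R reacted = 0.194 × 593 = 115 kmol; ν_R = −2, so ξ = 115/2 = 57.52 kmol.
Outlet amounts (n = n₀ + ν ξ):
  Q: 756 − 1(57.52) = 698.5
  R: 593 − 2(57.52) = 478
  U: 0 + 1(57.52) = 57.52
  P: 970 (inert)
Total out = 698.5 + 478 + 57.52 + 970 = 2204 kmol.

2200 kmol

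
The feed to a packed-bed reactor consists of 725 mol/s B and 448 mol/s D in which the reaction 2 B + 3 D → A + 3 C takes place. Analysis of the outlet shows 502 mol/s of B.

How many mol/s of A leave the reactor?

For B: n = n₀ − 2ξ → 502 = 725 − 2ξ, giving ξ = 111.5 mol/s.
Outlet amounts (n = n₀ + ν ξ):
  B: 725 − 2(111.5) = 502
  D: 448 − 3(111.5) = 113.5
  A: 0 + 1(111.5) = 111.5
  C: 0 + 3(111.5) = 334.5

112 mol/s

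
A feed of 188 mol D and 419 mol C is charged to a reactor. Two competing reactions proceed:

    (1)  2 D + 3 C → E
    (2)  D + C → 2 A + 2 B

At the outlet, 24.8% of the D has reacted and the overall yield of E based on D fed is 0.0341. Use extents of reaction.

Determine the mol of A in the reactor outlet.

67.6 mol

Yield of E: 1ξ₁ / 188 = 0.0341 → ξ₁ = 6.411 mol.
Conversion of D: 2ξ₁ + 1ξ₂ = 0.248 × 188 = 46.62 → ξ₂ = 33.8 mol.
Outlet amounts (n = n₀ + Σ ν·ξ):
  D: 188 − 2(6.411) − 1(33.8) = 141.4
  C: 419 − 3(6.411) − 1(33.8) = 366
  E: 0 + 1(6.411) = 6.411
  A: 0 + 2(33.8) = 67.6
  B: 0 + 2(33.8) = 67.6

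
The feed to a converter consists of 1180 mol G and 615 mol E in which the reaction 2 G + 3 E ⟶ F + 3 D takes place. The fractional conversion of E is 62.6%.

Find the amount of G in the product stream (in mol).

923 mol

E reacted = 0.626 × 615 = 385 mol; ν_E = −3, so ξ = 385/3 = 128.3 mol.
Outlet amounts (n = n₀ + ν ξ):
  G: 1180 − 2(128.3) = 923.3
  E: 615 − 3(128.3) = 230
  F: 0 + 1(128.3) = 128.3
  D: 0 + 3(128.3) = 385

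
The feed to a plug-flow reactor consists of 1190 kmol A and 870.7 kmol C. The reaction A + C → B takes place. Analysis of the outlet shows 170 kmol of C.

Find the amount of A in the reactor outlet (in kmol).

489 kmol

For C: n = n₀ − 1ξ → 170 = 870.7 − 1ξ, giving ξ = 700.7 kmol.
Outlet amounts (n = n₀ + ν ξ):
  A: 1190 − 1(700.7) = 489.3
  C: 870.7 − 1(700.7) = 170
  B: 0 + 1(700.7) = 700.7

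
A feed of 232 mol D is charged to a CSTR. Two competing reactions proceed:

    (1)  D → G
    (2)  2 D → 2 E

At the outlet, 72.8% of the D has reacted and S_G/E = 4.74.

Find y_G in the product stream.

0.601

Conversion of D: D consumed = 0.728 × 232 = 168.9 mol = 1ξ₁ + 2ξ₂.
Selectivity: 1ξ₁ / (2ξ₂) = 4.74 → ξ₁ = 9.48 ξ₂.
Substitute: (1·9.48 + 2) ξ₂ = 168.9 → ξ₂ = 14.71 mol, ξ₁ = 139.5 mol.
Outlet amounts (n = n₀ + Σ ν·ξ):
  D: 232 − 1(139.5) − 2(14.71) = 63.1
  G: 0 + 1(139.5) = 139.5
  E: 0 + 2(14.71) = 29.42
Total out = 232 mol; y_G = 139.5 / 232 = 0.6012.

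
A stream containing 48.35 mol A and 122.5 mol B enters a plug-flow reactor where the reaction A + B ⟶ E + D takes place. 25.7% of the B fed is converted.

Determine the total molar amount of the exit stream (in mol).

171 mol

B reacted = 0.257 × 122.5 = 31.48 mol; ν_B = −1, so ξ = 31.48/1 = 31.48 mol.
Outlet amounts (n = n₀ + ν ξ):
  A: 48.35 − 1(31.48) = 16.87
  B: 122.5 − 1(31.48) = 91.02
  E: 0 + 1(31.48) = 31.48
  D: 0 + 1(31.48) = 31.48
Total out = 16.87 + 91.02 + 31.48 + 31.48 = 170.8 mol.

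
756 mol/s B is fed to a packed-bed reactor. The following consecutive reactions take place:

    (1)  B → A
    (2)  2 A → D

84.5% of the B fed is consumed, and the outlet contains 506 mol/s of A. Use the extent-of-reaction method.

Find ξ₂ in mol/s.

ξ₂ = 66.4 mol/s

Conversion of B: B consumed = 1ξ₁ = 0.845 × 756 → ξ₁ = 638.8 mol/s.
A balance: n_A = 0 + 1ξ₁ − 2ξ₂ = 506 → ξ₂ = (1·638.8 − 506)/2 = 66.41 mol/s.
Outlet amounts (n = n₀ + Σ ν·ξ):
  B: 756 − 1(638.8) = 117.2
  A: 0 + 1(638.8) − 2(66.41) = 506
  D: 0 + 1(66.41) = 66.41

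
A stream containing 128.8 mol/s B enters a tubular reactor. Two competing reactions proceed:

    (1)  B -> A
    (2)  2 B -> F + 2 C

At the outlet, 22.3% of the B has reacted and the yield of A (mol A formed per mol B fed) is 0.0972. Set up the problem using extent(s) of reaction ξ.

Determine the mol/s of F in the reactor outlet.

Yield of A: 1ξ₁ / 128.8 = 0.0972 → ξ₁ = 12.52 mol/s.
Conversion of B: 1ξ₁ + 2ξ₂ = 0.223 × 128.8 = 28.72 → ξ₂ = 8.102 mol/s.
Outlet amounts (n = n₀ + Σ ν·ξ):
  B: 128.8 − 1(12.52) − 2(8.102) = 100.1
  A: 0 + 1(12.52) = 12.52
  F: 0 + 1(8.102) = 8.102
  C: 0 + 2(8.102) = 16.2

8.1 mol/s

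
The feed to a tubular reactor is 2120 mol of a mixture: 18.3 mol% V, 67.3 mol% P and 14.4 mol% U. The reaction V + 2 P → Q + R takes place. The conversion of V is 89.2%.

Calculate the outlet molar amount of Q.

V reacted = 0.892 × 388 = 346.1 mol; ν_V = −1, so ξ = 346.1/1 = 346.1 mol.
Outlet amounts (n = n₀ + ν ξ):
  V: 388 − 1(346.1) = 41.9
  P: 1427 − 2(346.1) = 734.6
  Q: 0 + 1(346.1) = 346.1
  R: 0 + 1(346.1) = 346.1
  U: 305.3 (inert)

346 mol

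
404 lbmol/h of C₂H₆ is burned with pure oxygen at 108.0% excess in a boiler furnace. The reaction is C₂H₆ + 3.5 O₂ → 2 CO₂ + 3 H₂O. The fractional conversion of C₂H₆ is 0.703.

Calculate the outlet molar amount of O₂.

1950 lbmol/h

Stoichiometric O₂ = 3.5 × 404 = 1414 lbmol/h; O₂ fed = 1414 × 2.080 = 2941 lbmol/h.
Fuel reacted = 0.703 × 404 → ξ = 284 lbmol/h.
Outlet (n = n₀ + ν ξ):
  C₂H₆: 404 − 1(284) = 120
  O₂: 2941 − 3.5(284) = 1947
  CO₂: 0 + 2(284) = 568
  H₂O: 0 + 3(284) = 852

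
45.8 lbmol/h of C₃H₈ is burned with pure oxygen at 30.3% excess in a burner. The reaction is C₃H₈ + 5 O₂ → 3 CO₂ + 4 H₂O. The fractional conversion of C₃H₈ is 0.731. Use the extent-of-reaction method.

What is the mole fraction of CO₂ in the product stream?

Stoichiometric O₂ = 5 × 45.8 = 229 lbmol/h; O₂ fed = 229 × 1.303 = 298.4 lbmol/h.
Fuel reacted = 0.731 × 45.8 → ξ = 33.48 lbmol/h.
Outlet (n = n₀ + ν ξ):
  C₃H₈: 45.8 − 1(33.48) = 12.32
  O₂: 298.4 − 5(33.48) = 131
  CO₂: 0 + 3(33.48) = 100.4
  H₂O: 0 + 4(33.48) = 133.9
Total out = 377.7 lbmol/h; y_CO₂ = 100.4 / 377.7 = 0.2659.

0.266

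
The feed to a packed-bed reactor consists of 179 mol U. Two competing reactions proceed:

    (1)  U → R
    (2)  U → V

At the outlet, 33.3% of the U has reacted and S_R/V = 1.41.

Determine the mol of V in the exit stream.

24.7 mol

Conversion of U: U consumed = 0.333 × 179 = 59.61 mol = 1ξ₁ + 1ξ₂.
Selectivity: 1ξ₁ / (1ξ₂) = 1.41 → ξ₁ = 1.41 ξ₂.
Substitute: (1·1.41 + 1) ξ₂ = 59.61 → ξ₂ = 24.73 mol, ξ₁ = 34.87 mol.
Outlet amounts (n = n₀ + Σ ν·ξ):
  U: 179 − 1(34.87) − 1(24.73) = 119.4
  R: 0 + 1(34.87) = 34.87
  V: 0 + 1(24.73) = 24.73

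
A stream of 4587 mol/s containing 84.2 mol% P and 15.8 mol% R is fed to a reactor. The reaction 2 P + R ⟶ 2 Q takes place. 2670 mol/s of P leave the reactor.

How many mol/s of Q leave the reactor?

For P: n = n₀ − 2ξ → 2670 = 3862 − 2ξ, giving ξ = 596.1 mol/s.
Outlet amounts (n = n₀ + ν ξ):
  P: 3862 − 2(596.1) = 2670
  R: 724.7 − 1(596.1) = 128.6
  Q: 0 + 2(596.1) = 1192

1190 mol/s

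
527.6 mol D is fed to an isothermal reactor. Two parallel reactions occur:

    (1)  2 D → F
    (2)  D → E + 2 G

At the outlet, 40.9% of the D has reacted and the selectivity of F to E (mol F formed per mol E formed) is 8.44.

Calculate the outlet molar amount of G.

Conversion of D: D consumed = 0.409 × 527.6 = 215.8 mol = 2ξ₁ + 1ξ₂.
Selectivity: 1ξ₁ / (1ξ₂) = 8.44 → ξ₁ = 8.44 ξ₂.
Substitute: (2·8.44 + 1) ξ₂ = 215.8 → ξ₂ = 12.07 mol, ξ₁ = 101.9 mol.
Outlet amounts (n = n₀ + Σ ν·ξ):
  D: 527.6 − 2(101.9) − 1(12.07) = 311.8
  F: 0 + 1(101.9) = 101.9
  E: 0 + 1(12.07) = 12.07
  G: 0 + 2(12.07) = 24.14

24.1 mol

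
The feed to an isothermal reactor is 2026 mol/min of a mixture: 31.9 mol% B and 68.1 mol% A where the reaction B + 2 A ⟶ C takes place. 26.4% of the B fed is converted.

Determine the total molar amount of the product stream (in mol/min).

1680 mol/min

B reacted = 0.264 × 646.3 = 170.6 mol/min; ν_B = −1, so ξ = 170.6/1 = 170.6 mol/min.
Outlet amounts (n = n₀ + ν ξ):
  B: 646.3 − 1(170.6) = 475.7
  A: 1380 − 2(170.6) = 1038
  C: 0 + 1(170.6) = 170.6
Total out = 475.7 + 1038 + 170.6 = 1685 mol/min.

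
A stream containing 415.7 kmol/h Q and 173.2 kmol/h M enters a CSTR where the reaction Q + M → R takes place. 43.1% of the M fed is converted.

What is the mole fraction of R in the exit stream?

0.145

M reacted = 0.431 × 173.2 = 74.65 kmol/h; ν_M = −1, so ξ = 74.65/1 = 74.65 kmol/h.
Outlet amounts (n = n₀ + ν ξ):
  Q: 415.7 − 1(74.65) = 341.1
  M: 173.2 − 1(74.65) = 98.55
  R: 0 + 1(74.65) = 74.65
Total out = 514.3 kmol/h; y_R = 74.65 / 514.3 = 0.1452.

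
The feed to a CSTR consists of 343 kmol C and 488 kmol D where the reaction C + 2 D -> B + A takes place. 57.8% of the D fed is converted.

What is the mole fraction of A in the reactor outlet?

D reacted = 0.578 × 488 = 282.1 kmol; ν_D = −2, so ξ = 282.1/2 = 141 kmol.
Outlet amounts (n = n₀ + ν ξ):
  C: 343 − 1(141) = 202
  D: 488 − 2(141) = 205.9
  B: 0 + 1(141) = 141
  A: 0 + 1(141) = 141
Total out = 690 kmol; y_A = 141 / 690 = 0.2044.

0.204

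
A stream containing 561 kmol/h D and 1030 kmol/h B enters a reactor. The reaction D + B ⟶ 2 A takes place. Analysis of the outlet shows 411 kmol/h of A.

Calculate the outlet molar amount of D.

For A: n = n₀ + 2ξ → 411 = 0 + 2ξ, giving ξ = 205.5 kmol/h.
Outlet amounts (n = n₀ + ν ξ):
  D: 561 − 1(205.5) = 355.5
  B: 1030 − 1(205.5) = 824.5
  A: 0 + 2(205.5) = 411

356 kmol/h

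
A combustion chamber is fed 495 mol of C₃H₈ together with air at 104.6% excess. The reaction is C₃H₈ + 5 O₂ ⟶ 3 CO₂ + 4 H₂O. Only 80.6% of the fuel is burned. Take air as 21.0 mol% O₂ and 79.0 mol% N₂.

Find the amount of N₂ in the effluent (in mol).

Stoichiometric O₂ = 5 × 495 = 2475 mol; O₂ fed = 2475 × 2.046 = 5064 mol.
N₂ fed = 5064 × 79/21 = 19050 mol.
Fuel reacted = 0.806 × 495 → ξ = 399 mol.
Outlet (n = n₀ + ν ξ):
  C₃H₈: 495 − 1(399) = 96.03
  O₂: 5064 − 5(399) = 3069
  N₂: 19050 (inert)
  CO₂: 0 + 3(399) = 1197
  H₂O: 0 + 4(399) = 1596

19000 mol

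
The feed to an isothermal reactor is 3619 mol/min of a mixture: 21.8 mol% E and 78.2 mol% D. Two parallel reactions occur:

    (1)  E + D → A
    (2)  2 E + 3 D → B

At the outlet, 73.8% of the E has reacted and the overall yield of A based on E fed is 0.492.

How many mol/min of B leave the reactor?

97 mol/min

Yield of A: 1ξ₁ / 788.9 = 0.492 → ξ₁ = 388.2 mol/min.
Conversion of E: 1ξ₁ + 2ξ₂ = 0.738 × 788.9 = 582.2 → ξ₂ = 97.04 mol/min.
Outlet amounts (n = n₀ + Σ ν·ξ):
  E: 788.9 − 1(388.2) − 2(97.04) = 206.7
  D: 2830 − 1(388.2) − 3(97.04) = 2151
  A: 0 + 1(388.2) = 388.2
  B: 0 + 1(97.04) = 97.04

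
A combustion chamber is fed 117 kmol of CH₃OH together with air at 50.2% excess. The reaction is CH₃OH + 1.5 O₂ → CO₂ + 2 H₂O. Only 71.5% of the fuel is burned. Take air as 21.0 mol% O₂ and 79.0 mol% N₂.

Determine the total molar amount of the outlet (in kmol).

Stoichiometric O₂ = 1.5 × 117 = 175.5 kmol; O₂ fed = 175.5 × 1.502 = 263.6 kmol.
N₂ fed = 263.6 × 79/21 = 991.6 kmol.
Fuel reacted = 0.715 × 117 → ξ = 83.66 kmol.
Outlet (n = n₀ + ν ξ):
  CH₃OH: 117 − 1(83.66) = 33.34
  O₂: 263.6 − 1.5(83.66) = 138.1
  N₂: 991.6 (inert)
  CO₂: 0 + 1(83.66) = 83.66
  H₂O: 0 + 2(83.66) = 167.3
Total out = 33.34 + 138.1 + 991.6 + 83.66 + 167.3 = 1414 kmol.

1410 kmol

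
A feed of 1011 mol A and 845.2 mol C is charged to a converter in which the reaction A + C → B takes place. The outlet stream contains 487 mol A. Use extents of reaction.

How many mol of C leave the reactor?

For A: n = n₀ − 1ξ → 487 = 1011 − 1ξ, giving ξ = 524 mol.
Outlet amounts (n = n₀ + ν ξ):
  A: 1011 − 1(524) = 487
  C: 845.2 − 1(524) = 321.2
  B: 0 + 1(524) = 524

321 mol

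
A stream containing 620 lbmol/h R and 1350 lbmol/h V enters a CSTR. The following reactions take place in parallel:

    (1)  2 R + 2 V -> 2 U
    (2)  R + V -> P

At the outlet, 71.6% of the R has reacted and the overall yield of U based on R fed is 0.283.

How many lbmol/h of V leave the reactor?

Yield of U: 2ξ₁ / 620 = 0.283 → ξ₁ = 87.73 lbmol/h.
Conversion of R: 2ξ₁ + 1ξ₂ = 0.716 × 620 = 443.9 → ξ₂ = 268.5 lbmol/h.
Outlet amounts (n = n₀ + Σ ν·ξ):
  R: 620 − 2(87.73) − 1(268.5) = 176.1
  V: 1350 − 2(87.73) − 1(268.5) = 906.1
  U: 0 + 2(87.73) = 175.5
  P: 0 + 1(268.5) = 268.5

906 lbmol/h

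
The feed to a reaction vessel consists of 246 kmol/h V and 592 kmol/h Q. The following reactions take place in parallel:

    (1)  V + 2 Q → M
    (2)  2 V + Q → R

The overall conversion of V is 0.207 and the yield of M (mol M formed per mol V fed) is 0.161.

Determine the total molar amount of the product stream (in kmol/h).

747 kmol/h

Yield of M: 1ξ₁ / 246 = 0.161 → ξ₁ = 39.61 kmol/h.
Conversion of V: 1ξ₁ + 2ξ₂ = 0.207 × 246 = 50.92 → ξ₂ = 5.658 kmol/h.
Outlet amounts (n = n₀ + Σ ν·ξ):
  V: 246 − 1(39.61) − 2(5.658) = 195.1
  Q: 592 − 2(39.61) − 1(5.658) = 507.1
  M: 0 + 1(39.61) = 39.61
  R: 0 + 1(5.658) = 5.658
Total out = 195.1 + 507.1 + 39.61 + 5.658 = 747.5 kmol/h.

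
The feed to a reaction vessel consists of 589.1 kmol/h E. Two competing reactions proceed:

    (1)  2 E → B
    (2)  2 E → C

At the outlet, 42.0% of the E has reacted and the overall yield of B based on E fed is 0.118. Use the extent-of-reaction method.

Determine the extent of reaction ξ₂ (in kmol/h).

ξ₂ = 54.2 kmol/h

Yield of B: 1ξ₁ / 589.1 = 0.118 → ξ₁ = 69.51 kmol/h.
Conversion of E: 2ξ₁ + 2ξ₂ = 0.42 × 589.1 = 247.4 → ξ₂ = 54.2 kmol/h.
Outlet amounts (n = n₀ + Σ ν·ξ):
  E: 589.1 − 2(69.51) − 2(54.2) = 341.7
  B: 0 + 1(69.51) = 69.51
  C: 0 + 1(54.2) = 54.2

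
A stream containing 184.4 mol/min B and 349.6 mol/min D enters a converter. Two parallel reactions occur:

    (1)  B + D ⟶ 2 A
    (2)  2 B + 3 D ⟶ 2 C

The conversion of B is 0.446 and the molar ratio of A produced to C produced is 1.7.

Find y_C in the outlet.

Conversion of B: B consumed = 0.446 × 184.4 = 82.24 mol/min = 1ξ₁ + 2ξ₂.
Selectivity: 2ξ₁ / (2ξ₂) = 1.7 → ξ₁ = 1.7 ξ₂.
Substitute: (1·1.7 + 2) ξ₂ = 82.24 → ξ₂ = 22.23 mol/min, ξ₁ = 37.79 mol/min.
Outlet amounts (n = n₀ + Σ ν·ξ):
  B: 184.4 − 1(37.79) − 2(22.23) = 102.2
  D: 349.6 − 1(37.79) − 3(22.23) = 245.1
  A: 0 + 2(37.79) = 75.57
  C: 0 + 2(22.23) = 44.46
Total out = 467.3 mol/min; y_C = 44.46 / 467.3 = 0.09513.

0.0951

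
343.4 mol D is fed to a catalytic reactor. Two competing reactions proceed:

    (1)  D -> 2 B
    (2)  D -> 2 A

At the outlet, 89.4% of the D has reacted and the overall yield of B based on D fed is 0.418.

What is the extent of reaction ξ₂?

ξ₂ = 235 mol

Yield of B: 2ξ₁ / 343.4 = 0.418 → ξ₁ = 71.77 mol.
Conversion of D: 1ξ₁ + 1ξ₂ = 0.894 × 343.4 = 307 → ξ₂ = 235.2 mol.
Outlet amounts (n = n₀ + Σ ν·ξ):
  D: 343.4 − 1(71.77) − 1(235.2) = 36.4
  B: 0 + 2(71.77) = 143.5
  A: 0 + 2(235.2) = 470.5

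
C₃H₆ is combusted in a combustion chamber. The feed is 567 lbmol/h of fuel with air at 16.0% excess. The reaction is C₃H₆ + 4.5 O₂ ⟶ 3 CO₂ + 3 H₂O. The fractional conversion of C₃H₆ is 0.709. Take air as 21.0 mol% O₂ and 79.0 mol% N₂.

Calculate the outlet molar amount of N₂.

11100 lbmol/h

Stoichiometric O₂ = 4.5 × 567 = 2552 lbmol/h; O₂ fed = 2552 × 1.160 = 2960 lbmol/h.
N₂ fed = 2960 × 79/21 = 11130 lbmol/h.
Fuel reacted = 0.709 × 567 → ξ = 402 lbmol/h.
Outlet (n = n₀ + ν ξ):
  C₃H₆: 567 − 1(402) = 165
  O₂: 2960 − 4.5(402) = 1151
  N₂: 11130 (inert)
  CO₂: 0 + 3(402) = 1206
  H₂O: 0 + 3(402) = 1206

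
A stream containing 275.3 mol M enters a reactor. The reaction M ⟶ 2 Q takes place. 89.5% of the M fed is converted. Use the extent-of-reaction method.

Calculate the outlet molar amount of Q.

M reacted = 0.895 × 275.3 = 246.4 mol; ν_M = −1, so ξ = 246.4/1 = 246.4 mol.
Outlet amounts (n = n₀ + ν ξ):
  M: 275.3 − 1(246.4) = 28.91
  Q: 0 + 2(246.4) = 492.8

493 mol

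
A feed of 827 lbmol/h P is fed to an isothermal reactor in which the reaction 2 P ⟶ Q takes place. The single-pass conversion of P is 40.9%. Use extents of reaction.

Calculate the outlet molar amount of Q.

P reacted = 0.409 × 827 = 338.2 lbmol/h; ν_P = −2, so ξ = 338.2/2 = 169.1 lbmol/h.
Outlet amounts (n = n₀ + ν ξ):
  P: 827 − 2(169.1) = 488.8
  Q: 0 + 1(169.1) = 169.1

169 lbmol/h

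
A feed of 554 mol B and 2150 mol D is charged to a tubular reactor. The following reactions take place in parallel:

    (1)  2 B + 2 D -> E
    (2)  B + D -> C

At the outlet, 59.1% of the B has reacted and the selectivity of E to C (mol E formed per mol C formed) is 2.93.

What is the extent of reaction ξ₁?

Conversion of B: B consumed = 0.591 × 554 = 327.4 mol = 2ξ₁ + 1ξ₂.
Selectivity: 1ξ₁ / (1ξ₂) = 2.93 → ξ₁ = 2.93 ξ₂.
Substitute: (2·2.93 + 1) ξ₂ = 327.4 → ξ₂ = 47.73 mol, ξ₁ = 139.8 mol.
Outlet amounts (n = n₀ + Σ ν·ξ):
  B: 554 − 2(139.8) − 1(47.73) = 226.6
  D: 2150 − 2(139.8) − 1(47.73) = 1823
  E: 0 + 1(139.8) = 139.8
  C: 0 + 1(47.73) = 47.73

ξ₁ = 140 mol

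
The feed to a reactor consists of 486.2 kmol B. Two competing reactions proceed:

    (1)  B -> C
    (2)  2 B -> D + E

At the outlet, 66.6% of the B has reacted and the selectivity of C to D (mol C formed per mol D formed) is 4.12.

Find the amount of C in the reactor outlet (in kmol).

218 kmol

Conversion of B: B consumed = 0.666 × 486.2 = 323.8 kmol = 1ξ₁ + 2ξ₂.
Selectivity: 1ξ₁ / (1ξ₂) = 4.12 → ξ₁ = 4.12 ξ₂.
Substitute: (1·4.12 + 2) ξ₂ = 323.8 → ξ₂ = 52.91 kmol, ξ₁ = 218 kmol.
Outlet amounts (n = n₀ + Σ ν·ξ):
  B: 486.2 − 1(218) − 2(52.91) = 162.4
  C: 0 + 1(218) = 218
  D: 0 + 1(52.91) = 52.91
  E: 0 + 1(52.91) = 52.91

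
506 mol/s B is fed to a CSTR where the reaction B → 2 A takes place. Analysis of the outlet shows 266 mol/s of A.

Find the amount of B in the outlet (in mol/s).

373 mol/s

For A: n = n₀ + 2ξ → 266 = 0 + 2ξ, giving ξ = 133 mol/s.
Outlet amounts (n = n₀ + ν ξ):
  B: 506 − 1(133) = 373
  A: 0 + 2(133) = 266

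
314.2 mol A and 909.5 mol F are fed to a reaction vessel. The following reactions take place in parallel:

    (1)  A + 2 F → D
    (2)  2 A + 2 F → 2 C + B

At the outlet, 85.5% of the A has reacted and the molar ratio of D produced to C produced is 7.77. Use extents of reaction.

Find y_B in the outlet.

0.0209

Conversion of A: A consumed = 0.855 × 314.2 = 268.6 mol = 1ξ₁ + 2ξ₂.
Selectivity: 1ξ₁ / (2ξ₂) = 7.77 → ξ₁ = 15.54 ξ₂.
Substitute: (1·15.54 + 2) ξ₂ = 268.6 → ξ₂ = 15.32 mol, ξ₁ = 238 mol.
Outlet amounts (n = n₀ + Σ ν·ξ):
  A: 314.2 − 1(238) − 2(15.32) = 45.56
  F: 909.5 − 2(238) − 2(15.32) = 402.8
  D: 0 + 1(238) = 238
  C: 0 + 2(15.32) = 30.63
  B: 0 + 1(15.32) = 15.32
Total out = 732.4 mol; y_B = 15.32 / 732.4 = 0.02091.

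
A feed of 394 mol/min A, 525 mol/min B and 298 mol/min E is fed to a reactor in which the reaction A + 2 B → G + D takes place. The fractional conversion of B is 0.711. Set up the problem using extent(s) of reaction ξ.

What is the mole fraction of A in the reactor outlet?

B reacted = 0.711 × 525 = 373.3 mol/min; ν_B = −2, so ξ = 373.3/2 = 186.6 mol/min.
Outlet amounts (n = n₀ + ν ξ):
  A: 394 − 1(186.6) = 207.4
  B: 525 − 2(186.6) = 151.7
  G: 0 + 1(186.6) = 186.6
  D: 0 + 1(186.6) = 186.6
  E: 298 (inert)
Total out = 1030 mol/min; y_A = 207.4 / 1030 = 0.2013.

0.201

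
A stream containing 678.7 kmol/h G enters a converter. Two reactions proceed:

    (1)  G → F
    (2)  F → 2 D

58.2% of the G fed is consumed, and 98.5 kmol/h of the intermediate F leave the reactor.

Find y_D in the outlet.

0.608

Conversion of G: G consumed = 1ξ₁ = 0.582 × 678.7 → ξ₁ = 395 kmol/h.
F balance: n_F = 0 + 1ξ₁ − 1ξ₂ = 98.5 → ξ₂ = (1·395 − 98.5)/1 = 296.5 kmol/h.
Outlet amounts (n = n₀ + Σ ν·ξ):
  G: 678.7 − 1(395) = 283.7
  F: 0 + 1(395) − 1(296.5) = 98.5
  D: 0 + 2(296.5) = 593
Total out = 975.2 kmol/h; y_D = 593 / 975.2 = 0.6081.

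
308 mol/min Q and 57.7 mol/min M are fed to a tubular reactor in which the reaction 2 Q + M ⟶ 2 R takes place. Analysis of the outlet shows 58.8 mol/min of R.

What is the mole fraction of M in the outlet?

0.0842

For R: n = n₀ + 2ξ → 58.8 = 0 + 2ξ, giving ξ = 29.4 mol/min.
Outlet amounts (n = n₀ + ν ξ):
  Q: 308 − 2(29.4) = 249.2
  M: 57.7 − 1(29.4) = 28.3
  R: 0 + 2(29.4) = 58.8
Total out = 336.3 mol/min; y_M = 28.3 / 336.3 = 0.08415.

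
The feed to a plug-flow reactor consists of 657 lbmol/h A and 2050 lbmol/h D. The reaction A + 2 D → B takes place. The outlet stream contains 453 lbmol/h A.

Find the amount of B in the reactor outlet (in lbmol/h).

For A: n = n₀ − 1ξ → 453 = 657 − 1ξ, giving ξ = 204 lbmol/h.
Outlet amounts (n = n₀ + ν ξ):
  A: 657 − 1(204) = 453
  D: 2050 − 2(204) = 1642
  B: 0 + 1(204) = 204

204 lbmol/h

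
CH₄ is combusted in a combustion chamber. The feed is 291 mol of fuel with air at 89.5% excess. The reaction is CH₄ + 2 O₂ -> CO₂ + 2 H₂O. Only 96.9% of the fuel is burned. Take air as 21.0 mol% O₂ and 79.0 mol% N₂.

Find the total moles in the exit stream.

Stoichiometric O₂ = 2 × 291 = 582 mol; O₂ fed = 582 × 1.895 = 1103 mol.
N₂ fed = 1103 × 79/21 = 4149 mol.
Fuel reacted = 0.969 × 291 → ξ = 282 mol.
Outlet (n = n₀ + ν ξ):
  CH₄: 291 − 1(282) = 9.021
  O₂: 1103 − 2(282) = 538.9
  N₂: 4149 (inert)
  CO₂: 0 + 1(282) = 282
  H₂O: 0 + 2(282) = 564
Total out = 9.021 + 538.9 + 4149 + 282 + 564 = 5543 mol.

5540 mol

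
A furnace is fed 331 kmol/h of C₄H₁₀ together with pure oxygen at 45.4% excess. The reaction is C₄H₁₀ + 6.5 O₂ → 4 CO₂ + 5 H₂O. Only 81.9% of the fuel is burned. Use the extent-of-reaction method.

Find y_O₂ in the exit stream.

Stoichiometric O₂ = 6.5 × 331 = 2152 kmol/h; O₂ fed = 2152 × 1.454 = 3128 kmol/h.
Fuel reacted = 0.819 × 331 → ξ = 271.1 kmol/h.
Outlet (n = n₀ + ν ξ):
  C₄H₁₀: 331 − 1(271.1) = 59.91
  O₂: 3128 − 6.5(271.1) = 1366
  CO₂: 0 + 4(271.1) = 1084
  H₂O: 0 + 5(271.1) = 1355
Total out = 3866 kmol/h; y_O₂ = 1366 / 3866 = 0.3534.

0.353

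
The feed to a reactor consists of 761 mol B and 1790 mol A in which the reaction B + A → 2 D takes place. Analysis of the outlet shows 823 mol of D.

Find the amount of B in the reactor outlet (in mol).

350 mol

For D: n = n₀ + 2ξ → 823 = 0 + 2ξ, giving ξ = 411.5 mol.
Outlet amounts (n = n₀ + ν ξ):
  B: 761 − 1(411.5) = 349.5
  A: 1790 − 1(411.5) = 1378
  D: 0 + 2(411.5) = 823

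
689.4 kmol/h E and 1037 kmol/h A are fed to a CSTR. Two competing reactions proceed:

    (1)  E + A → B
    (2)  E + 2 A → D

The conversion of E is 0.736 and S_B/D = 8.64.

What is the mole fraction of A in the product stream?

Conversion of E: E consumed = 0.736 × 689.4 = 507.4 kmol/h = 1ξ₁ + 1ξ₂.
Selectivity: 1ξ₁ / (1ξ₂) = 8.64 → ξ₁ = 8.64 ξ₂.
Substitute: (1·8.64 + 1) ξ₂ = 507.4 → ξ₂ = 52.63 kmol/h, ξ₁ = 454.8 kmol/h.
Outlet amounts (n = n₀ + Σ ν·ξ):
  E: 689.4 − 1(454.8) − 1(52.63) = 182
  A: 1037 − 1(454.8) − 2(52.63) = 477
  B: 0 + 1(454.8) = 454.8
  D: 0 + 1(52.63) = 52.63
Total out = 1166 kmol/h; y_A = 477 / 1166 = 0.4089.

0.409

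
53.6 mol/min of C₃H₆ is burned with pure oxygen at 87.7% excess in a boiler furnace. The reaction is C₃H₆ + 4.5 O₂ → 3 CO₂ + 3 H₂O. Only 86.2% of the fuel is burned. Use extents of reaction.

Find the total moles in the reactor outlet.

529 mol/min

Stoichiometric O₂ = 4.5 × 53.6 = 241.2 mol/min; O₂ fed = 241.2 × 1.877 = 452.7 mol/min.
Fuel reacted = 0.862 × 53.6 → ξ = 46.2 mol/min.
Outlet (n = n₀ + ν ξ):
  C₃H₆: 53.6 − 1(46.2) = 7.397
  O₂: 452.7 − 4.5(46.2) = 244.8
  CO₂: 0 + 3(46.2) = 138.6
  H₂O: 0 + 3(46.2) = 138.6
Total out = 7.397 + 244.8 + 138.6 + 138.6 = 529.4 mol/min.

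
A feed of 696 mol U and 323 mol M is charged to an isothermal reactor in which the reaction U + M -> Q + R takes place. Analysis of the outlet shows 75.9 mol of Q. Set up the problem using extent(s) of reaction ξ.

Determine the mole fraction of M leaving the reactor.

For Q: n = n₀ + 1ξ → 75.9 = 0 + 1ξ, giving ξ = 75.9 mol.
Outlet amounts (n = n₀ + ν ξ):
  U: 696 − 1(75.9) = 620.1
  M: 323 − 1(75.9) = 247.1
  Q: 0 + 1(75.9) = 75.9
  R: 0 + 1(75.9) = 75.9
Total out = 1019 mol; y_M = 247.1 / 1019 = 0.2425.

0.242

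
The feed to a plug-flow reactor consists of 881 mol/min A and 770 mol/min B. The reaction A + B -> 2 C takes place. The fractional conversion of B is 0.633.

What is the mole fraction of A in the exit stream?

B reacted = 0.633 × 770 = 487.4 mol/min; ν_B = −1, so ξ = 487.4/1 = 487.4 mol/min.
Outlet amounts (n = n₀ + ν ξ):
  A: 881 − 1(487.4) = 393.6
  B: 770 − 1(487.4) = 282.6
  C: 0 + 2(487.4) = 974.8
Total out = 1651 mol/min; y_A = 393.6 / 1651 = 0.2384.

0.238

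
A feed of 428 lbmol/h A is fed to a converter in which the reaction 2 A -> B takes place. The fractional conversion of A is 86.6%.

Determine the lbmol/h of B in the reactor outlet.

185 lbmol/h

A reacted = 0.866 × 428 = 370.6 lbmol/h; ν_A = −2, so ξ = 370.6/2 = 185.3 lbmol/h.
Outlet amounts (n = n₀ + ν ξ):
  A: 428 − 2(185.3) = 57.35
  B: 0 + 1(185.3) = 185.3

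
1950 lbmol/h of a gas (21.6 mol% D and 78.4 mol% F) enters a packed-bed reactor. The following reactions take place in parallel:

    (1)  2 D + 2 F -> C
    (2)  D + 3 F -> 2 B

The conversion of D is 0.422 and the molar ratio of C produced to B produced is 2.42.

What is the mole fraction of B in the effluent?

Conversion of D: D consumed = 0.422 × 421.2 = 177.7 lbmol/h = 2ξ₁ + 1ξ₂.
Selectivity: 1ξ₁ / (2ξ₂) = 2.42 → ξ₁ = 4.84 ξ₂.
Substitute: (2·4.84 + 1) ξ₂ = 177.7 → ξ₂ = 16.64 lbmol/h, ξ₁ = 80.55 lbmol/h.
Outlet amounts (n = n₀ + Σ ν·ξ):
  D: 421.2 − 2(80.55) − 1(16.64) = 243.5
  F: 1529 − 2(80.55) − 3(16.64) = 1318
  C: 0 + 1(80.55) = 80.55
  B: 0 + 2(16.64) = 33.29
Total out = 1675 lbmol/h; y_B = 33.29 / 1675 = 0.01987.

0.0199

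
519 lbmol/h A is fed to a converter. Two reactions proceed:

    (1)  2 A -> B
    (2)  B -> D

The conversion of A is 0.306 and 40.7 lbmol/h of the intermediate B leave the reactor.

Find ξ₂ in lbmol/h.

ξ₂ = 38.7 lbmol/h

Conversion of A: A consumed = 2ξ₁ = 0.306 × 519 → ξ₁ = 79.41 lbmol/h.
B balance: n_B = 0 + 1ξ₁ − 1ξ₂ = 40.7 → ξ₂ = (1·79.41 − 40.7)/1 = 38.71 lbmol/h.
Outlet amounts (n = n₀ + Σ ν·ξ):
  A: 519 − 2(79.41) = 360.2
  B: 0 + 1(79.41) − 1(38.71) = 40.7
  D: 0 + 1(38.71) = 38.71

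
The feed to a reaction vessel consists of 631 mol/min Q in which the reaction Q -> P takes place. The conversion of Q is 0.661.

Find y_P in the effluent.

0.661

Q reacted = 0.661 × 631 = 417.1 mol/min; ν_Q = −1, so ξ = 417.1/1 = 417.1 mol/min.
Outlet amounts (n = n₀ + ν ξ):
  Q: 631 − 1(417.1) = 213.9
  P: 0 + 1(417.1) = 417.1
Total out = 631 mol/min; y_P = 417.1 / 631 = 0.661.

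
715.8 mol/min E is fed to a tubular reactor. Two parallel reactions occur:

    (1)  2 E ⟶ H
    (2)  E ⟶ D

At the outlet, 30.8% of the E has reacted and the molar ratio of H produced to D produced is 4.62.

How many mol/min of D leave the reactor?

21.5 mol/min

Conversion of E: E consumed = 0.308 × 715.8 = 220.5 mol/min = 2ξ₁ + 1ξ₂.
Selectivity: 1ξ₁ / (1ξ₂) = 4.62 → ξ₁ = 4.62 ξ₂.
Substitute: (2·4.62 + 1) ξ₂ = 220.5 → ξ₂ = 21.53 mol/min, ξ₁ = 99.47 mol/min.
Outlet amounts (n = n₀ + Σ ν·ξ):
  E: 715.8 − 2(99.47) − 1(21.53) = 495.3
  H: 0 + 1(99.47) = 99.47
  D: 0 + 1(21.53) = 21.53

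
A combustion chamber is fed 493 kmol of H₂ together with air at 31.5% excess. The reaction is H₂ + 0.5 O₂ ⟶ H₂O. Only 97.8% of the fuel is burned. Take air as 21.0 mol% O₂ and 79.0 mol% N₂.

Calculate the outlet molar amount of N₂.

Stoichiometric O₂ = 0.5 × 493 = 246.5 kmol; O₂ fed = 246.5 × 1.315 = 324.1 kmol.
N₂ fed = 324.1 × 79/21 = 1219 kmol.
Fuel reacted = 0.978 × 493 → ξ = 482.2 kmol.
Outlet (n = n₀ + ν ξ):
  H₂: 493 − 1(482.2) = 10.85
  O₂: 324.1 − 0.5(482.2) = 83.07
  N₂: 1219 (inert)
  H₂O: 0 + 1(482.2) = 482.2

1220 kmol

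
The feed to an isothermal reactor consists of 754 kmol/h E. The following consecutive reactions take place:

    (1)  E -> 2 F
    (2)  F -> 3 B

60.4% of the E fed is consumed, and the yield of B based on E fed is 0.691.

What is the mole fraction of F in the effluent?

0.474

Conversion of E: E consumed = 1ξ₁ = 0.604 × 754 → ξ₁ = 455.4 kmol/h.
Yield of B: 3ξ₂ / 754 = 0.691 → ξ₂ = 173.7 kmol/h.
Outlet amounts (n = n₀ + Σ ν·ξ):
  E: 754 − 1(455.4) = 298.6
  F: 0 + 2(455.4) − 1(173.7) = 737.2
  B: 0 + 3(173.7) = 521
Total out = 1557 kmol/h; y_F = 737.2 / 1557 = 0.4735.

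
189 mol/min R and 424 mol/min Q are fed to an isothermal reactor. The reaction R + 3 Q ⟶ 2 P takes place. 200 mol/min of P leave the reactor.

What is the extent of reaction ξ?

ξ = 100 mol/min

For P: n = n₀ + 2ξ → 200 = 0 + 2ξ, giving ξ = 100 mol/min.
Outlet amounts (n = n₀ + ν ξ):
  R: 189 − 1(100) = 89
  Q: 424 − 3(100) = 124
  P: 0 + 2(100) = 200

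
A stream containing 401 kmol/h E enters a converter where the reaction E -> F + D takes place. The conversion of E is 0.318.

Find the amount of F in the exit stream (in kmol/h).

128 kmol/h

E reacted = 0.318 × 401 = 127.5 kmol/h; ν_E = −1, so ξ = 127.5/1 = 127.5 kmol/h.
Outlet amounts (n = n₀ + ν ξ):
  E: 401 − 1(127.5) = 273.5
  F: 0 + 1(127.5) = 127.5
  D: 0 + 1(127.5) = 127.5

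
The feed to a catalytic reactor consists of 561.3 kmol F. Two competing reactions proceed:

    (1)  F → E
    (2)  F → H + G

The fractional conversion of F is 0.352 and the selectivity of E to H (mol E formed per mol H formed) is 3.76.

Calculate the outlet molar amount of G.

41.5 kmol

Conversion of F: F consumed = 0.352 × 561.3 = 197.6 kmol = 1ξ₁ + 1ξ₂.
Selectivity: 1ξ₁ / (1ξ₂) = 3.76 → ξ₁ = 3.76 ξ₂.
Substitute: (1·3.76 + 1) ξ₂ = 197.6 → ξ₂ = 41.51 kmol, ξ₁ = 156.1 kmol.
Outlet amounts (n = n₀ + Σ ν·ξ):
  F: 561.3 − 1(156.1) − 1(41.51) = 363.7
  E: 0 + 1(156.1) = 156.1
  H: 0 + 1(41.51) = 41.51
  G: 0 + 1(41.51) = 41.51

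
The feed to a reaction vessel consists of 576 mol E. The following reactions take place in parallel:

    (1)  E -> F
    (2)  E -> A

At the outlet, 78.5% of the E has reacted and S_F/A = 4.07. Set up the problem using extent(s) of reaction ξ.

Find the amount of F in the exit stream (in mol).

363 mol

Conversion of E: E consumed = 0.785 × 576 = 452.2 mol = 1ξ₁ + 1ξ₂.
Selectivity: 1ξ₁ / (1ξ₂) = 4.07 → ξ₁ = 4.07 ξ₂.
Substitute: (1·4.07 + 1) ξ₂ = 452.2 → ξ₂ = 89.18 mol, ξ₁ = 363 mol.
Outlet amounts (n = n₀ + Σ ν·ξ):
  E: 576 − 1(363) − 1(89.18) = 123.8
  F: 0 + 1(363) = 363
  A: 0 + 1(89.18) = 89.18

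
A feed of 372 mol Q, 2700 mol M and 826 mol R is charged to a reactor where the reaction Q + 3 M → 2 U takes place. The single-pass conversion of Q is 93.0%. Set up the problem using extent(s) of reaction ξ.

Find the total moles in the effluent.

Q reacted = 0.93 × 372 = 346 mol; ν_Q = −1, so ξ = 346/1 = 346 mol.
Outlet amounts (n = n₀ + ν ξ):
  Q: 372 − 1(346) = 26.04
  M: 2700 − 3(346) = 1662
  U: 0 + 2(346) = 691.9
  R: 826 (inert)
Total out = 26.04 + 1662 + 691.9 + 826 = 3206 mol.

3210 mol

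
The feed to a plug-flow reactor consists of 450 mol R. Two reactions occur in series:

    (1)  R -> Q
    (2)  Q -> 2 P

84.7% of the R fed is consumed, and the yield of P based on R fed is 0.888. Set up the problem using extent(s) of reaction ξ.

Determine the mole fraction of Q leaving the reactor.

Conversion of R: R consumed = 1ξ₁ = 0.847 × 450 → ξ₁ = 381.1 mol.
Yield of P: 2ξ₂ / 450 = 0.888 → ξ₂ = 199.8 mol.
Outlet amounts (n = n₀ + Σ ν·ξ):
  R: 450 − 1(381.1) = 68.85
  Q: 0 + 1(381.1) − 1(199.8) = 181.3
  P: 0 + 2(199.8) = 399.6
Total out = 649.8 mol; y_Q = 181.3 / 649.8 = 0.2791.

0.279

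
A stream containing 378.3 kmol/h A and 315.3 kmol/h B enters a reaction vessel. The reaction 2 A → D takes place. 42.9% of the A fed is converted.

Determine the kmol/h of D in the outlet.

A reacted = 0.429 × 378.3 = 162.3 kmol/h; ν_A = −2, so ξ = 162.3/2 = 81.15 kmol/h.
Outlet amounts (n = n₀ + ν ξ):
  A: 378.3 − 2(81.15) = 216
  D: 0 + 1(81.15) = 81.15
  B: 315.3 (inert)

81.1 kmol/h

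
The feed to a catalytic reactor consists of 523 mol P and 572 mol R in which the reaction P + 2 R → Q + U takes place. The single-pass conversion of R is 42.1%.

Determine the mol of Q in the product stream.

120 mol

R reacted = 0.421 × 572 = 240.8 mol; ν_R = −2, so ξ = 240.8/2 = 120.4 mol.
Outlet amounts (n = n₀ + ν ξ):
  P: 523 − 1(120.4) = 402.6
  R: 572 − 2(120.4) = 331.2
  Q: 0 + 1(120.4) = 120.4
  U: 0 + 1(120.4) = 120.4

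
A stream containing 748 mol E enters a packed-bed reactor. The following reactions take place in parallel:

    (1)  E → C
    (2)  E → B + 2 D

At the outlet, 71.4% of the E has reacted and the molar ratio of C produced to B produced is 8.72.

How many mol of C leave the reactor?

479 mol

Conversion of E: E consumed = 0.714 × 748 = 534.1 mol = 1ξ₁ + 1ξ₂.
Selectivity: 1ξ₁ / (1ξ₂) = 8.72 → ξ₁ = 8.72 ξ₂.
Substitute: (1·8.72 + 1) ξ₂ = 534.1 → ξ₂ = 54.95 mol, ξ₁ = 479.1 mol.
Outlet amounts (n = n₀ + Σ ν·ξ):
  E: 748 − 1(479.1) − 1(54.95) = 213.9
  C: 0 + 1(479.1) = 479.1
  B: 0 + 1(54.95) = 54.95
  D: 0 + 2(54.95) = 109.9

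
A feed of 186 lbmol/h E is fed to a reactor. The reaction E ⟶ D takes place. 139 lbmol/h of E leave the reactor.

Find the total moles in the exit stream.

For E: n = n₀ − 1ξ → 139 = 186 − 1ξ, giving ξ = 47 lbmol/h.
Outlet amounts (n = n₀ + ν ξ):
  E: 186 − 1(47) = 139
  D: 0 + 1(47) = 47
Total out = 139 + 47 = 186 lbmol/h.

186 lbmol/h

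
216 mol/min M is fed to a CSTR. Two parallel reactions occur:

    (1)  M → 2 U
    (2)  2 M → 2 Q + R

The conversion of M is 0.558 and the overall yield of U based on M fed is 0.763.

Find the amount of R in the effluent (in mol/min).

Yield of U: 2ξ₁ / 216 = 0.763 → ξ₁ = 82.4 mol/min.
Conversion of M: 1ξ₁ + 2ξ₂ = 0.558 × 216 = 120.5 → ξ₂ = 19.06 mol/min.
Outlet amounts (n = n₀ + Σ ν·ξ):
  M: 216 − 1(82.4) − 2(19.06) = 95.47
  U: 0 + 2(82.4) = 164.8
  Q: 0 + 2(19.06) = 38.12
  R: 0 + 1(19.06) = 19.06

19.1 mol/min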